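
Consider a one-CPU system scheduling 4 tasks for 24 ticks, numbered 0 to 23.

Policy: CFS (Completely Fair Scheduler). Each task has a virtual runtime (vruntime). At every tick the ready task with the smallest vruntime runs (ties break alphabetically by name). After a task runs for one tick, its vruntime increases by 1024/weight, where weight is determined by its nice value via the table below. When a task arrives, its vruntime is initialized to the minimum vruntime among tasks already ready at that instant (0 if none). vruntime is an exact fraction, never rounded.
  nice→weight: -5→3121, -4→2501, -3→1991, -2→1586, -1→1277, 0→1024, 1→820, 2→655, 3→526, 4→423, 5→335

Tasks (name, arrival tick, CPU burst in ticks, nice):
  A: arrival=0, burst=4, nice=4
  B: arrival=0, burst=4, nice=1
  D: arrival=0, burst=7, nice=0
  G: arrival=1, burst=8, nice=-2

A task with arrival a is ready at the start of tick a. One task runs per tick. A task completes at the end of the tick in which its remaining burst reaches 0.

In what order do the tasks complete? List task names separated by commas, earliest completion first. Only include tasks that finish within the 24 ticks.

t=0: vr[A=0 B=0 D=0] → run A
t=1: vr[A=1024/423 B=0 D=0 G=0] → run B
t=2: vr[A=1024/423 B=256/205 D=0 G=0] → run D
t=3: vr[A=1024/423 B=256/205 D=1 G=0] → run G
t=4: vr[A=1024/423 B=256/205 D=1 G=512/793] → run G
t=5: vr[A=1024/423 B=256/205 D=1 G=1024/793] → run D
t=6: vr[A=1024/423 B=256/205 D=2 G=1024/793] → run B
t=7: vr[A=1024/423 B=512/205 D=2 G=1024/793] → run G
t=8: vr[A=1024/423 B=512/205 D=2 G=1536/793] → run G
t=9: vr[A=1024/423 B=512/205 D=2 G=2048/793] → run D
t=10: vr[A=1024/423 B=512/205 D=3 G=2048/793] → run A
t=11: vr[A=2048/423 B=512/205 D=3 G=2048/793] → run B
t=12: vr[A=2048/423 B=768/205 D=3 G=2048/793] → run G
t=13: vr[A=2048/423 B=768/205 D=3 G=2560/793] → run D
t=14: vr[A=2048/423 B=768/205 D=4 G=2560/793] → run G
t=15: vr[A=2048/423 B=768/205 D=4 G=3072/793] → run B
t=16: vr[A=2048/423 D=4 G=3072/793] → run G
t=17: vr[A=2048/423 D=4 G=3584/793] → run D
t=18: vr[A=2048/423 D=5 G=3584/793] → run G
t=19: vr[A=2048/423 D=5] → run A
t=20: vr[A=1024/141 D=5] → run D
t=21: vr[A=1024/141 D=6] → run D
t=22: vr[A=1024/141] → run A
t=23: (idle)

completion order = B, G, D, A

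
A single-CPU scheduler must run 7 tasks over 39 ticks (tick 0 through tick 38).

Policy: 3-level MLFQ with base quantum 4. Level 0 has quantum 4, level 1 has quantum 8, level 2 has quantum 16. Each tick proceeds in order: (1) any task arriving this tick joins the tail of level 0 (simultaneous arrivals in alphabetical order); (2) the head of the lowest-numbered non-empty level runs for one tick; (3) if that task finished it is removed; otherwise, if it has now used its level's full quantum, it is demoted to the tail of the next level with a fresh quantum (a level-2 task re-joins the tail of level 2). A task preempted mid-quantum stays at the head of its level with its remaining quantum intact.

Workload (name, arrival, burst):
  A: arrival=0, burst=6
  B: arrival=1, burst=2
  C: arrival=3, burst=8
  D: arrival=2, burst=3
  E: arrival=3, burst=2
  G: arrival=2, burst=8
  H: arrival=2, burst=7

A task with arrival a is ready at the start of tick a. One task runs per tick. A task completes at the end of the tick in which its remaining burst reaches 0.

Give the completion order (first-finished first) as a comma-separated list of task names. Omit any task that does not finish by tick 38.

t=0: L0/L1/L2 = A/-/- → run A
t=1: L0/L1/L2 = AB/-/- → run A
t=2: L0/L1/L2 = ABDGH/-/- → run A
t=3: L0/L1/L2 = ABDGHCE/-/- → run A
t=4: L0/L1/L2 = BDGHCE/A/- → run B
t=5: L0/L1/L2 = BDGHCE/A/- → run B
t=6: L0/L1/L2 = DGHCE/A/- → run D
t=7: L0/L1/L2 = DGHCE/A/- → run D
t=8: L0/L1/L2 = DGHCE/A/- → run D
t=9: L0/L1/L2 = GHCE/A/- → run G
t=10: L0/L1/L2 = GHCE/A/- → run G
t=11: L0/L1/L2 = GHCE/A/- → run G
t=12: L0/L1/L2 = GHCE/A/- → run G
t=13: L0/L1/L2 = HCE/AG/- → run H
t=14: L0/L1/L2 = HCE/AG/- → run H
t=15: L0/L1/L2 = HCE/AG/- → run H
t=16: L0/L1/L2 = HCE/AG/- → run H
t=17: L0/L1/L2 = CE/AGH/- → run C
t=18: L0/L1/L2 = CE/AGH/- → run C
t=19: L0/L1/L2 = CE/AGH/- → run C
t=20: L0/L1/L2 = CE/AGH/- → run C
t=21: L0/L1/L2 = E/AGHC/- → run E
t=22: L0/L1/L2 = E/AGHC/- → run E
t=23: L0/L1/L2 = -/AGHC/- → run A
t=24: L0/L1/L2 = -/AGHC/- → run A
t=25: L0/L1/L2 = -/GHC/- → run G
t=26: L0/L1/L2 = -/GHC/- → run G
t=27: L0/L1/L2 = -/GHC/- → run G
t=28: L0/L1/L2 = -/GHC/- → run G
t=29: L0/L1/L2 = -/HC/- → run H
t=30: L0/L1/L2 = -/HC/- → run H
t=31: L0/L1/L2 = -/HC/- → run H
t=32: L0/L1/L2 = -/C/- → run C
t=33: L0/L1/L2 = -/C/- → run C
t=34: L0/L1/L2 = -/C/- → run C
t=35: L0/L1/L2 = -/C/- → run C
t=36: (idle)
t=37: (idle)
t=38: (idle)

completion order = B, D, E, A, G, H, C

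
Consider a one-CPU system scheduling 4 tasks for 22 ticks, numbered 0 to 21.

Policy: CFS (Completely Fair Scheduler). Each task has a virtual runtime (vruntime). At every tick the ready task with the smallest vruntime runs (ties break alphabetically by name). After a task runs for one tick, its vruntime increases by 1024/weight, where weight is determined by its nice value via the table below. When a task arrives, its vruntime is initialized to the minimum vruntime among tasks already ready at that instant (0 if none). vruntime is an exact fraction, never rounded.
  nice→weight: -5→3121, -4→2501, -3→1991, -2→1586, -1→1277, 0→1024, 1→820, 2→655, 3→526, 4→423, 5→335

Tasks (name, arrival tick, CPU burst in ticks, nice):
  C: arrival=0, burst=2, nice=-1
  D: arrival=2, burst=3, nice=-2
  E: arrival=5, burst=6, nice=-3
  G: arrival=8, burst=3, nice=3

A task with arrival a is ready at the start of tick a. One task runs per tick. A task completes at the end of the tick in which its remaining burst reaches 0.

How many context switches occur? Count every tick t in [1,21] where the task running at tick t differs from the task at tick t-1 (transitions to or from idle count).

t=0: vr[C=0] → run C
t=1: vr[C=1024/1277] → run C
t=2: vr[D=0] → run D
t=3: vr[D=512/793] → run D
t=4: vr[D=1024/793] → run D
t=5: vr[E=0] → run E
t=6: vr[E=1024/1991] → run E
t=7: vr[E=2048/1991] → run E
t=8: vr[E=3072/1991 G=3072/1991] → run E
t=9: vr[E=4096/1991 G=3072/1991] → run G
t=10: vr[E=4096/1991 G=1827328/523633] → run E
t=11: vr[E=5120/1991 G=1827328/523633] → run E
t=12: vr[G=1827328/523633] → run G
t=13: vr[G=2846720/523633] → run G
t=14: (idle)
t=15: (idle)
t=16: (idle)
t=17: (idle)
t=18: (idle)
t=19: (idle)
t=20: (idle)
t=21: (idle)

context switches = 6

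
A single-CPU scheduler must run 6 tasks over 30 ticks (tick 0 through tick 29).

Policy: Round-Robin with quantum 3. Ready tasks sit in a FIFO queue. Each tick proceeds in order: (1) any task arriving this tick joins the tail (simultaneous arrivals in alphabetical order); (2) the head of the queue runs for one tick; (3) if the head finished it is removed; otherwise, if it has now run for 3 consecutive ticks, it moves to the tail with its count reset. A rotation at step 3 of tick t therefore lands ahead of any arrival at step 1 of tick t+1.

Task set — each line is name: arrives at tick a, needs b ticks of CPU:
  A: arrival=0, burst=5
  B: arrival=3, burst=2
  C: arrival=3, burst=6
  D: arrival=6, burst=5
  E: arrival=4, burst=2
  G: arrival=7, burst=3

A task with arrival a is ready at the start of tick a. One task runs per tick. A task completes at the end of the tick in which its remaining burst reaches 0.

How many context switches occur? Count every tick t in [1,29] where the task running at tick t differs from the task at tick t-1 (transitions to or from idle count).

t=0: queue=[A] q_used=0 → run A
t=1: queue=[A] q_used=1 → run A
t=2: queue=[A] q_used=2 → run A
t=3: queue=[A,B,C] q_used=0 → run A
t=4: queue=[A,B,C,E] q_used=1 → run A
t=5: queue=[B,C,E] q_used=0 → run B
t=6: queue=[B,C,E,D] q_used=1 → run B
t=7: queue=[C,E,D,G] q_used=0 → run C
t=8: queue=[C,E,D,G] q_used=1 → run C
t=9: queue=[C,E,D,G] q_used=2 → run C
t=10: queue=[E,D,G,C] q_used=0 → run E
t=11: queue=[E,D,G,C] q_used=1 → run E
t=12: queue=[D,G,C] q_used=0 → run D
t=13: queue=[D,G,C] q_used=1 → run D
t=14: queue=[D,G,C] q_used=2 → run D
t=15: queue=[G,C,D] q_used=0 → run G
t=16: queue=[G,C,D] q_used=1 → run G
t=17: queue=[G,C,D] q_used=2 → run G
t=18: queue=[C,D] q_used=0 → run C
t=19: queue=[C,D] q_used=1 → run C
t=20: queue=[C,D] q_used=2 → run C
t=21: queue=[D] q_used=0 → run D
t=22: queue=[D] q_used=1 → run D
t=23: (idle)
t=24: (idle)
t=25: (idle)
t=26: (idle)
t=27: (idle)
t=28: (idle)
t=29: (idle)

context switches = 8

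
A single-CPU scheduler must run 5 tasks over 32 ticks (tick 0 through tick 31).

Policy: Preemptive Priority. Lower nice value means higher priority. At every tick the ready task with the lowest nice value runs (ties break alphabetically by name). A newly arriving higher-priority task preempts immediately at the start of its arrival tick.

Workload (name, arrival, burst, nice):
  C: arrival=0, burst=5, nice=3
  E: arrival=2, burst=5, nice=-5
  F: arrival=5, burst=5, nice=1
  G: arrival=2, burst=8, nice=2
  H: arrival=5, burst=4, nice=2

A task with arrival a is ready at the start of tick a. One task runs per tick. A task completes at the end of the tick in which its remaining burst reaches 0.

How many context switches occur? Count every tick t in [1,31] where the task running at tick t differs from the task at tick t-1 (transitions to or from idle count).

t=0: ready={C} → run C
t=1: ready={C} → run C
t=2: ready={C,E,G} → run E
t=3: ready={C,E,G} → run E
t=4: ready={C,E,G} → run E
t=5: ready={C,E,F,G,H} → run E
t=6: ready={C,E,F,G,H} → run E
t=7: ready={C,F,G,H} → run F
t=8: ready={C,F,G,H} → run F
t=9: ready={C,F,G,H} → run F
t=10: ready={C,F,G,H} → run F
t=11: ready={C,F,G,H} → run F
t=12: ready={C,G,H} → run G
t=13: ready={C,G,H} → run G
t=14: ready={C,G,H} → run G
t=15: ready={C,G,H} → run G
t=16: ready={C,G,H} → run G
t=17: ready={C,G,H} → run G
t=18: ready={C,G,H} → run G
t=19: ready={C,G,H} → run G
t=20: ready={C,H} → run H
t=21: ready={C,H} → run H
t=22: ready={C,H} → run H
t=23: ready={C,H} → run H
t=24: ready={C} → run C
t=25: ready={C} → run C
t=26: ready={C} → run C
t=27: (idle)
t=28: (idle)
t=29: (idle)
t=30: (idle)
t=31: (idle)

context switches = 6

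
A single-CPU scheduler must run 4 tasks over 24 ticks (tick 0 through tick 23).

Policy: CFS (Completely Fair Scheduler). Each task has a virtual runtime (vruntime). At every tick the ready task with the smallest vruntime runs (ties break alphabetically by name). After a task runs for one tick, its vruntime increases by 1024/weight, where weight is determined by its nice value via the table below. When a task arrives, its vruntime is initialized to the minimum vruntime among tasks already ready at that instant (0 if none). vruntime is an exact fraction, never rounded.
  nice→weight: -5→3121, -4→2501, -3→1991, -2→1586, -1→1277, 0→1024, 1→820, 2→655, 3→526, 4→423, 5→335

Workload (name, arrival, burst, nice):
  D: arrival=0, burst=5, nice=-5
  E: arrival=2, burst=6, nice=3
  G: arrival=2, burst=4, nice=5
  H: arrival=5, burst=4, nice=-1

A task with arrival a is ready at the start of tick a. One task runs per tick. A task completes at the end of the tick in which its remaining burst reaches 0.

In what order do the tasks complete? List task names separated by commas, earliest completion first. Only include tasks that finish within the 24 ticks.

t=0: vr[D=0] → run D
t=1: vr[D=1024/3121] → run D
t=2: vr[D=2048/3121 E=2048/3121 G=2048/3121] → run D
t=3: vr[D=3072/3121 E=2048/3121 G=2048/3121] → run E
t=4: vr[D=3072/3121 E=2136576/820823 G=2048/3121] → run G
t=5: vr[D=3072/3121 E=2136576/820823 G=3881984/1045535 H=3072/3121] → run D
t=6: vr[D=4096/3121 E=2136576/820823 G=3881984/1045535 H=3072/3121] → run H
t=7: vr[D=4096/3121 E=2136576/820823 G=3881984/1045535 H=7118848/3985517] → run D
t=8: vr[E=2136576/820823 G=3881984/1045535 H=7118848/3985517] → run H
t=9: vr[E=2136576/820823 G=3881984/1045535 H=10314752/3985517] → run H
t=10: vr[E=2136576/820823 G=3881984/1045535 H=13510656/3985517] → run E
t=11: vr[E=3734528/820823 G=3881984/1045535 H=13510656/3985517] → run H
t=12: vr[E=3734528/820823 G=3881984/1045535] → run G
t=13: vr[E=3734528/820823 G=7077888/1045535] → run E
t=14: vr[E=5332480/820823 G=7077888/1045535] → run E
t=15: vr[E=6930432/820823 G=7077888/1045535] → run G
t=16: vr[E=6930432/820823 G=10273792/1045535] → run E
t=17: vr[E=8528384/820823 G=10273792/1045535] → run G
t=18: vr[E=8528384/820823] → run E
t=19: (idle)
t=20: (idle)
t=21: (idle)
t=22: (idle)
t=23: (idle)

completion order = D, H, G, E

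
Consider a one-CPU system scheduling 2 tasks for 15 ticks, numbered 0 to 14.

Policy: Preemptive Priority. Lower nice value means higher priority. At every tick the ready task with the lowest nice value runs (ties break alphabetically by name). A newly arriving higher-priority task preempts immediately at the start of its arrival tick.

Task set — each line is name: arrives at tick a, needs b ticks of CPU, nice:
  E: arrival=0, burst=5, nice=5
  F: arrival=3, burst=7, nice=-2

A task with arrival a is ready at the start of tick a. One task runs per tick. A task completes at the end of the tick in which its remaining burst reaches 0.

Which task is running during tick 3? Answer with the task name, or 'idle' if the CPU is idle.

running at tick 3 = F

t=0: ready={E} → run E
t=1: ready={E} → run E
t=2: ready={E} → run E
t=3: ready={E,F} → run F
t=4: ready={E,F} → run F
t=5: ready={E,F} → run F
t=6: ready={E,F} → run F
t=7: ready={E,F} → run F
t=8: ready={E,F} → run F
t=9: ready={E,F} → run F
t=10: ready={E} → run E
t=11: ready={E} → run E
t=12: (idle)
t=13: (idle)
t=14: (idle)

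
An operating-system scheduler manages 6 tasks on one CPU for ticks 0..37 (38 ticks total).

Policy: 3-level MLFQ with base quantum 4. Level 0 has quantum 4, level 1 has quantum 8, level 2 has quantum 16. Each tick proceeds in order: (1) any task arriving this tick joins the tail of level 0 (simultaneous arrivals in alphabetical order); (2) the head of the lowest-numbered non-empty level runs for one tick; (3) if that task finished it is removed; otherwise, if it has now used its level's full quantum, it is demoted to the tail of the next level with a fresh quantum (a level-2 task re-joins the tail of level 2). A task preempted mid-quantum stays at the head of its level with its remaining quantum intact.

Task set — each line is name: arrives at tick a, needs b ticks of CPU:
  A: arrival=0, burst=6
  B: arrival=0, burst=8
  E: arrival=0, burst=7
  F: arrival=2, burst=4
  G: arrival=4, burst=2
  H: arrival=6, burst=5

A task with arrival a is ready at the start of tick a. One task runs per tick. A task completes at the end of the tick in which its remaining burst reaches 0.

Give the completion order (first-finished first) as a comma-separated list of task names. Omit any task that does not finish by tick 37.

completion order = F, G, A, B, E, H

t=0: L0/L1/L2 = ABE/-/- → run A
t=1: L0/L1/L2 = ABE/-/- → run A
t=2: L0/L1/L2 = ABEF/-/- → run A
t=3: L0/L1/L2 = ABEF/-/- → run A
t=4: L0/L1/L2 = BEFG/A/- → run B
t=5: L0/L1/L2 = BEFG/A/- → run B
t=6: L0/L1/L2 = BEFGH/A/- → run B
t=7: L0/L1/L2 = BEFGH/A/- → run B
t=8: L0/L1/L2 = EFGH/AB/- → run E
t=9: L0/L1/L2 = EFGH/AB/- → run E
t=10: L0/L1/L2 = EFGH/AB/- → run E
t=11: L0/L1/L2 = EFGH/AB/- → run E
t=12: L0/L1/L2 = FGH/ABE/- → run F
t=13: L0/L1/L2 = FGH/ABE/- → run F
t=14: L0/L1/L2 = FGH/ABE/- → run F
t=15: L0/L1/L2 = FGH/ABE/- → run F
t=16: L0/L1/L2 = GH/ABE/- → run G
t=17: L0/L1/L2 = GH/ABE/- → run G
t=18: L0/L1/L2 = H/ABE/- → run H
t=19: L0/L1/L2 = H/ABE/- → run H
t=20: L0/L1/L2 = H/ABE/- → run H
t=21: L0/L1/L2 = H/ABE/- → run H
t=22: L0/L1/L2 = -/ABEH/- → run A
t=23: L0/L1/L2 = -/ABEH/- → run A
t=24: L0/L1/L2 = -/BEH/- → run B
t=25: L0/L1/L2 = -/BEH/- → run B
t=26: L0/L1/L2 = -/BEH/- → run B
t=27: L0/L1/L2 = -/BEH/- → run B
t=28: L0/L1/L2 = -/EH/- → run E
t=29: L0/L1/L2 = -/EH/- → run E
t=30: L0/L1/L2 = -/EH/- → run E
t=31: L0/L1/L2 = -/H/- → run H
t=32: (idle)
t=33: (idle)
t=34: (idle)
t=35: (idle)
t=36: (idle)
t=37: (idle)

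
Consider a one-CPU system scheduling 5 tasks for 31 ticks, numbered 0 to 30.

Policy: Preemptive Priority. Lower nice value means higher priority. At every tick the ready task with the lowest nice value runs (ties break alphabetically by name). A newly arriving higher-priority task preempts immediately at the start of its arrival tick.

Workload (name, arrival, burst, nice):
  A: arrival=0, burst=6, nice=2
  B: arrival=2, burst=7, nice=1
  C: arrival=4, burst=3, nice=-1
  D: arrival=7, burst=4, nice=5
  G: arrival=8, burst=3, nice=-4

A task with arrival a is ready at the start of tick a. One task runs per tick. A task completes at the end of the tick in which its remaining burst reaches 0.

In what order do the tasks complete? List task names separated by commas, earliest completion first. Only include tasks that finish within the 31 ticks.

completion order = C, G, B, A, D

t=0: ready={A} → run A
t=1: ready={A} → run A
t=2: ready={A,B} → run B
t=3: ready={A,B} → run B
t=4: ready={A,B,C} → run C
t=5: ready={A,B,C} → run C
t=6: ready={A,B,C} → run C
t=7: ready={A,B,D} → run B
t=8: ready={A,B,D,G} → run G
t=9: ready={A,B,D,G} → run G
t=10: ready={A,B,D,G} → run G
t=11: ready={A,B,D} → run B
t=12: ready={A,B,D} → run B
t=13: ready={A,B,D} → run B
t=14: ready={A,B,D} → run B
t=15: ready={A,D} → run A
t=16: ready={A,D} → run A
t=17: ready={A,D} → run A
t=18: ready={A,D} → run A
t=19: ready={D} → run D
t=20: ready={D} → run D
t=21: ready={D} → run D
t=22: ready={D} → run D
t=23: (idle)
t=24: (idle)
t=25: (idle)
t=26: (idle)
t=27: (idle)
t=28: (idle)
t=29: (idle)
t=30: (idle)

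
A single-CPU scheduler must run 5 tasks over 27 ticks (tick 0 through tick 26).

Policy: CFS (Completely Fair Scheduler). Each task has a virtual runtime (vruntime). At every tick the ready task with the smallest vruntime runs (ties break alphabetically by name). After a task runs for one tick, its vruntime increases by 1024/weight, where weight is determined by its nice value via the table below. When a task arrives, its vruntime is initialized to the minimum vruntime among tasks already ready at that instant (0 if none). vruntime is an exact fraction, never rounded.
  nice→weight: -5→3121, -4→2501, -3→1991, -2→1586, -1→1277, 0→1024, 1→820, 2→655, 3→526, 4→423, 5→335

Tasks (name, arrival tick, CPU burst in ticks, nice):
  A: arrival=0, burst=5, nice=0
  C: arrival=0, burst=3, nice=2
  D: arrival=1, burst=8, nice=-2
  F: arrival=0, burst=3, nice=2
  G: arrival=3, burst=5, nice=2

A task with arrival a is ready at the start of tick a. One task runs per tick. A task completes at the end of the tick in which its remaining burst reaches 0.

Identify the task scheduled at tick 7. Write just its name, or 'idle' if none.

t=0: vr[A=0 C=0 F=0] → run A
t=1: vr[A=1 C=0 D=0 F=0] → run C
t=2: vr[A=1 C=1024/655 D=0 F=0] → run D
t=3: vr[A=1 C=1024/655 D=512/793 F=0 G=0] → run F
t=4: vr[A=1 C=1024/655 D=512/793 F=1024/655 G=0] → run G
t=5: vr[A=1 C=1024/655 D=512/793 F=1024/655 G=1024/655] → run D
t=6: vr[A=1 C=1024/655 D=1024/793 F=1024/655 G=1024/655] → run A
t=7: vr[A=2 C=1024/655 D=1024/793 F=1024/655 G=1024/655] → run D
t=8: vr[A=2 C=1024/655 D=1536/793 F=1024/655 G=1024/655] → run C
t=9: vr[A=2 C=2048/655 D=1536/793 F=1024/655 G=1024/655] → run F
t=10: vr[A=2 C=2048/655 D=1536/793 F=2048/655 G=1024/655] → run G
t=11: vr[A=2 C=2048/655 D=1536/793 F=2048/655 G=2048/655] → run D
t=12: vr[A=2 C=2048/655 D=2048/793 F=2048/655 G=2048/655] → run A
t=13: vr[A=3 C=2048/655 D=2048/793 F=2048/655 G=2048/655] → run D
t=14: vr[A=3 C=2048/655 D=2560/793 F=2048/655 G=2048/655] → run A
t=15: vr[A=4 C=2048/655 D=2560/793 F=2048/655 G=2048/655] → run C
t=16: vr[A=4 D=2560/793 F=2048/655 G=2048/655] → run F
t=17: vr[A=4 D=2560/793 G=2048/655] → run G
t=18: vr[A=4 D=2560/793 G=3072/655] → run D
t=19: vr[A=4 D=3072/793 G=3072/655] → run D
t=20: vr[A=4 D=3584/793 G=3072/655] → run A
t=21: vr[D=3584/793 G=3072/655] → run D
t=22: vr[G=3072/655] → run G
t=23: vr[G=4096/655] → run G
t=24: (idle)
t=25: (idle)
t=26: (idle)

running at tick 7 = D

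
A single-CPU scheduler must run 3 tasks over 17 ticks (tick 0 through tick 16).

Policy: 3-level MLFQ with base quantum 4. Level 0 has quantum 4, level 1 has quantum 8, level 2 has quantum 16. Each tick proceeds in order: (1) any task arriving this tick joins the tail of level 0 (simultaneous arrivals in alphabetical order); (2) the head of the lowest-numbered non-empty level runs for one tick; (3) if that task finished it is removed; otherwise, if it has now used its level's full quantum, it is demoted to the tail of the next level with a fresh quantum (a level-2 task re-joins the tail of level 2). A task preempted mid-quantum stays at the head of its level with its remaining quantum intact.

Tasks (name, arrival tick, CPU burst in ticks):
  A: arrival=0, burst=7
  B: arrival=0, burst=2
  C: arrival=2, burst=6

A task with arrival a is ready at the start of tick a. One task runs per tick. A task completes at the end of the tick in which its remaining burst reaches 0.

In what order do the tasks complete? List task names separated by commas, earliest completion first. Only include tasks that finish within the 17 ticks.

completion order = B, A, C

t=0: L0/L1/L2 = AB/-/- → run A
t=1: L0/L1/L2 = AB/-/- → run A
t=2: L0/L1/L2 = ABC/-/- → run A
t=3: L0/L1/L2 = ABC/-/- → run A
t=4: L0/L1/L2 = BC/A/- → run B
t=5: L0/L1/L2 = BC/A/- → run B
t=6: L0/L1/L2 = C/A/- → run C
t=7: L0/L1/L2 = C/A/- → run C
t=8: L0/L1/L2 = C/A/- → run C
t=9: L0/L1/L2 = C/A/- → run C
t=10: L0/L1/L2 = -/AC/- → run A
t=11: L0/L1/L2 = -/AC/- → run A
t=12: L0/L1/L2 = -/AC/- → run A
t=13: L0/L1/L2 = -/C/- → run C
t=14: L0/L1/L2 = -/C/- → run C
t=15: (idle)
t=16: (idle)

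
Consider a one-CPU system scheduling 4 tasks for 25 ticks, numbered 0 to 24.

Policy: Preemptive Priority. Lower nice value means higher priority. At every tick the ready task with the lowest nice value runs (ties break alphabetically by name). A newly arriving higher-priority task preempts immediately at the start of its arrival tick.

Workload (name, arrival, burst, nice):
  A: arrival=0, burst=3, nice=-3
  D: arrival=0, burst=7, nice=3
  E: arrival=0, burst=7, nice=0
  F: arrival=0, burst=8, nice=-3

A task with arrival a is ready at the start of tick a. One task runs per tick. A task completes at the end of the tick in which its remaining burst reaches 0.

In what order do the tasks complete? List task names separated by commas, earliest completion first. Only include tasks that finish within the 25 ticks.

completion order = A, F, E, D

t=0: ready={A,D,E,F} → run A
t=1: ready={A,D,E,F} → run A
t=2: ready={A,D,E,F} → run A
t=3: ready={D,E,F} → run F
t=4: ready={D,E,F} → run F
t=5: ready={D,E,F} → run F
t=6: ready={D,E,F} → run F
t=7: ready={D,E,F} → run F
t=8: ready={D,E,F} → run F
t=9: ready={D,E,F} → run F
t=10: ready={D,E,F} → run F
t=11: ready={D,E} → run E
t=12: ready={D,E} → run E
t=13: ready={D,E} → run E
t=14: ready={D,E} → run E
t=15: ready={D,E} → run E
t=16: ready={D,E} → run E
t=17: ready={D,E} → run E
t=18: ready={D} → run D
t=19: ready={D} → run D
t=20: ready={D} → run D
t=21: ready={D} → run D
t=22: ready={D} → run D
t=23: ready={D} → run D
t=24: ready={D} → run D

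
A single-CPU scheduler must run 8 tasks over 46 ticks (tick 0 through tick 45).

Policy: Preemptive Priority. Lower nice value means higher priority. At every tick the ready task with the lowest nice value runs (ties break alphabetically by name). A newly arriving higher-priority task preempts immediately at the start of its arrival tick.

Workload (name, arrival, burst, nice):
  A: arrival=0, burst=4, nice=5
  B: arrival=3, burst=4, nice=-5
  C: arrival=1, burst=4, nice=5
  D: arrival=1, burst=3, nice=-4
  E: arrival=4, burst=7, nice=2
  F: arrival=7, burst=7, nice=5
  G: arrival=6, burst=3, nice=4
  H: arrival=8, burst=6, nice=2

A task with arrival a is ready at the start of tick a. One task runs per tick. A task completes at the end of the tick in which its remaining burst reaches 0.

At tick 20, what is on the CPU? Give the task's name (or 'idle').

t=0: ready={A} → run A
t=1: ready={A,C,D} → run D
t=2: ready={A,C,D} → run D
t=3: ready={A,B,C,D} → run B
t=4: ready={A,B,C,D,E} → run B
t=5: ready={A,B,C,D,E} → run B
t=6: ready={A,B,C,D,E,G} → run B
t=7: ready={A,C,D,E,F,G} → run D
t=8: ready={A,C,E,F,G,H} → run E
t=9: ready={A,C,E,F,G,H} → run E
t=10: ready={A,C,E,F,G,H} → run E
t=11: ready={A,C,E,F,G,H} → run E
t=12: ready={A,C,E,F,G,H} → run E
t=13: ready={A,C,E,F,G,H} → run E
t=14: ready={A,C,E,F,G,H} → run E
t=15: ready={A,C,F,G,H} → run H
t=16: ready={A,C,F,G,H} → run H
t=17: ready={A,C,F,G,H} → run H
t=18: ready={A,C,F,G,H} → run H
t=19: ready={A,C,F,G,H} → run H
t=20: ready={A,C,F,G,H} → run H
t=21: ready={A,C,F,G} → run G
t=22: ready={A,C,F,G} → run G
t=23: ready={A,C,F,G} → run G
t=24: ready={A,C,F} → run A
t=25: ready={A,C,F} → run A
t=26: ready={A,C,F} → run A
t=27: ready={C,F} → run C
t=28: ready={C,F} → run C
t=29: ready={C,F} → run C
t=30: ready={C,F} → run C
t=31: ready={F} → run F
t=32: ready={F} → run F
t=33: ready={F} → run F
t=34: ready={F} → run F
t=35: ready={F} → run F
t=36: ready={F} → run F
t=37: ready={F} → run F
t=38: (idle)
t=39: (idle)
t=40: (idle)
t=41: (idle)
t=42: (idle)
t=43: (idle)
t=44: (idle)
t=45: (idle)

running at tick 20 = H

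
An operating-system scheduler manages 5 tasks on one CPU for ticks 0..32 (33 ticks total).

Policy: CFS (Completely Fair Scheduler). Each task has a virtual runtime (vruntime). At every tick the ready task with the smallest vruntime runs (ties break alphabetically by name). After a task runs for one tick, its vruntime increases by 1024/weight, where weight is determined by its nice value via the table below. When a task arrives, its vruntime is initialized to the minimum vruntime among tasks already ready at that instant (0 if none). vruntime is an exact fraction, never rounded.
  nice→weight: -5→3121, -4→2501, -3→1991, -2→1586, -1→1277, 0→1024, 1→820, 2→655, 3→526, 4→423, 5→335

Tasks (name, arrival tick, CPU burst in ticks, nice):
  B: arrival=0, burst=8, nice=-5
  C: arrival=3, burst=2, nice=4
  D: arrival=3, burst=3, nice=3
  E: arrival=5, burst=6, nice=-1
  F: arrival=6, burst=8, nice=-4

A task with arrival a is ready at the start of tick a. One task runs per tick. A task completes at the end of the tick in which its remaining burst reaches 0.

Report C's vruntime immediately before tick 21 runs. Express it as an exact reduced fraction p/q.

t=0: vr[B=0] → run B
t=1: vr[B=1024/3121] → run B
t=2: vr[B=2048/3121] → run B
t=3: vr[B=3072/3121 C=3072/3121 D=3072/3121] → run B
t=4: vr[B=4096/3121 C=3072/3121 D=3072/3121] → run C
t=5: vr[B=4096/3121 C=4495360/1320183 D=3072/3121 E=3072/3121] → run D
t=6: vr[B=4096/3121 C=4495360/1320183 D=2405888/820823 E=3072/3121 F=3072/3121] → run E
t=7: vr[B=4096/3121 C=4495360/1320183 D=2405888/820823 E=7118848/3985517 F=3072/3121] → run F
t=8: vr[B=4096/3121 C=4495360/1320183 D=2405888/820823 E=7118848/3985517 F=10878976/7805621] → run B
t=9: vr[B=5120/3121 C=4495360/1320183 D=2405888/820823 E=7118848/3985517 F=10878976/7805621] → run F
t=10: vr[B=5120/3121 C=4495360/1320183 D=2405888/820823 E=7118848/3985517 F=14074880/7805621] → run B
t=11: vr[B=6144/3121 C=4495360/1320183 D=2405888/820823 E=7118848/3985517 F=14074880/7805621] → run E
t=12: vr[B=6144/3121 C=4495360/1320183 D=2405888/820823 E=10314752/3985517 F=14074880/7805621] → run F
t=13: vr[B=6144/3121 C=4495360/1320183 D=2405888/820823 E=10314752/3985517 F=17270784/7805621] → run B
t=14: vr[B=7168/3121 C=4495360/1320183 D=2405888/820823 E=10314752/3985517 F=17270784/7805621] → run F
t=15: vr[B=7168/3121 C=4495360/1320183 D=2405888/820823 E=10314752/3985517 F=20466688/7805621] → run B
t=16: vr[C=4495360/1320183 D=2405888/820823 E=10314752/3985517 F=20466688/7805621] → run E
t=17: vr[C=4495360/1320183 D=2405888/820823 E=13510656/3985517 F=20466688/7805621] → run F
t=18: vr[C=4495360/1320183 D=2405888/820823 E=13510656/3985517 F=23662592/7805621] → run D
t=19: vr[C=4495360/1320183 D=4003840/820823 E=13510656/3985517 F=23662592/7805621] → run F
t=20: vr[C=4495360/1320183 D=4003840/820823 E=13510656/3985517 F=26858496/7805621] → run E
t=21: vr[C=4495360/1320183 D=4003840/820823 E=16706560/3985517 F=26858496/7805621] → run C
t=22: vr[D=4003840/820823 E=16706560/3985517 F=26858496/7805621] → run F
t=23: vr[D=4003840/820823 E=16706560/3985517 F=30054400/7805621] → run F
t=24: vr[D=4003840/820823 E=16706560/3985517] → run E
t=25: vr[D=4003840/820823 E=19902464/3985517] → run D
t=26: vr[E=19902464/3985517] → run E
t=27: (idle)
t=28: (idle)
t=29: (idle)
t=30: (idle)
t=31: (idle)
t=32: (idle)

vruntime(C, start of tick 21) = 4495360/1320183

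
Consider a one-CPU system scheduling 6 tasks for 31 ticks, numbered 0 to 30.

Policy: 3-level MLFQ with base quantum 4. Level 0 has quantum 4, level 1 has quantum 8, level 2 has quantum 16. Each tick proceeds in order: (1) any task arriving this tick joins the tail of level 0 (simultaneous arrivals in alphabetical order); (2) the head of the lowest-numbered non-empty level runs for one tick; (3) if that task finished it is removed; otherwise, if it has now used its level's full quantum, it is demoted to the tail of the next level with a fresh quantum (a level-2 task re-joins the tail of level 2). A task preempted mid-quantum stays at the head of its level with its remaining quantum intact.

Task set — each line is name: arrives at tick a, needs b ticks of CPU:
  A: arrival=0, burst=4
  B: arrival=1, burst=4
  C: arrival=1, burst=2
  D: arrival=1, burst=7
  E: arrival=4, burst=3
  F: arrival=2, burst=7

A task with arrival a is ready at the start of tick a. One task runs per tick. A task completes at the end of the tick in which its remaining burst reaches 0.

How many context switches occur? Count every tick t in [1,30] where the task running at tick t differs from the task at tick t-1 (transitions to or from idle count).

t=0: L0/L1/L2 = A/-/- → run A
t=1: L0/L1/L2 = ABCD/-/- → run A
t=2: L0/L1/L2 = ABCDF/-/- → run A
t=3: L0/L1/L2 = ABCDF/-/- → run A
t=4: L0/L1/L2 = BCDFE/-/- → run B
t=5: L0/L1/L2 = BCDFE/-/- → run B
t=6: L0/L1/L2 = BCDFE/-/- → run B
t=7: L0/L1/L2 = BCDFE/-/- → run B
t=8: L0/L1/L2 = CDFE/-/- → run C
t=9: L0/L1/L2 = CDFE/-/- → run C
t=10: L0/L1/L2 = DFE/-/- → run D
t=11: L0/L1/L2 = DFE/-/- → run D
t=12: L0/L1/L2 = DFE/-/- → run D
t=13: L0/L1/L2 = DFE/-/- → run D
t=14: L0/L1/L2 = FE/D/- → run F
t=15: L0/L1/L2 = FE/D/- → run F
t=16: L0/L1/L2 = FE/D/- → run F
t=17: L0/L1/L2 = FE/D/- → run F
t=18: L0/L1/L2 = E/DF/- → run E
t=19: L0/L1/L2 = E/DF/- → run E
t=20: L0/L1/L2 = E/DF/- → run E
t=21: L0/L1/L2 = -/DF/- → run D
t=22: L0/L1/L2 = -/DF/- → run D
t=23: L0/L1/L2 = -/DF/- → run D
t=24: L0/L1/L2 = -/F/- → run F
t=25: L0/L1/L2 = -/F/- → run F
t=26: L0/L1/L2 = -/F/- → run F
t=27: (idle)
t=28: (idle)
t=29: (idle)
t=30: (idle)

context switches = 8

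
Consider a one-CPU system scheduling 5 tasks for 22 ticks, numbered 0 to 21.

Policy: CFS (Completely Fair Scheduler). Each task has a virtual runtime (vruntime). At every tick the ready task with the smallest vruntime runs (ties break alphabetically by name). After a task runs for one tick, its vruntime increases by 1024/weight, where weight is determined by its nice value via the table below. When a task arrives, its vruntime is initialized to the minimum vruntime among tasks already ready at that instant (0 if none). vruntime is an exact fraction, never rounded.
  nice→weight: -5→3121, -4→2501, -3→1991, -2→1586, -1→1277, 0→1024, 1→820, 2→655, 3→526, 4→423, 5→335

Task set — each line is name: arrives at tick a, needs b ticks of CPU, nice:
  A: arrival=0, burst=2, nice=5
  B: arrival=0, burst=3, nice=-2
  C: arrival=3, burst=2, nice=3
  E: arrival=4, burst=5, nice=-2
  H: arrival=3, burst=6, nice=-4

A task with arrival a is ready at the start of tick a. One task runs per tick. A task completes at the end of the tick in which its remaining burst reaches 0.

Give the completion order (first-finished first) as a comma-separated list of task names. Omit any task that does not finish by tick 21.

completion order = B, A, C, H, E

t=0: vr[A=0 B=0] → run A
t=1: vr[A=1024/335 B=0] → run B
t=2: vr[A=1024/335 B=512/793] → run B
t=3: vr[A=1024/335 B=1024/793 C=1024/793 H=1024/793] → run B
t=4: vr[A=1024/335 C=1024/793 E=1024/793 H=1024/793] → run C
t=5: vr[A=1024/335 C=675328/208559 E=1024/793 H=1024/793] → run E
t=6: vr[A=1024/335 C=675328/208559 E=1536/793 H=1024/793] → run H
t=7: vr[A=1024/335 C=675328/208559 E=1536/793 H=55296/32513] → run H
t=8: vr[A=1024/335 C=675328/208559 E=1536/793 H=68608/32513] → run E
t=9: vr[A=1024/335 C=675328/208559 E=2048/793 H=68608/32513] → run H
t=10: vr[A=1024/335 C=675328/208559 E=2048/793 H=81920/32513] → run H
t=11: vr[A=1024/335 C=675328/208559 E=2048/793 H=95232/32513] → run E
t=12: vr[A=1024/335 C=675328/208559 E=2560/793 H=95232/32513] → run H
t=13: vr[A=1024/335 C=675328/208559 E=2560/793 H=108544/32513] → run A
t=14: vr[C=675328/208559 E=2560/793 H=108544/32513] → run E
t=15: vr[C=675328/208559 E=3072/793 H=108544/32513] → run C
t=16: vr[E=3072/793 H=108544/32513] → run H
t=17: vr[E=3072/793] → run E
t=18: (idle)
t=19: (idle)
t=20: (idle)
t=21: (idle)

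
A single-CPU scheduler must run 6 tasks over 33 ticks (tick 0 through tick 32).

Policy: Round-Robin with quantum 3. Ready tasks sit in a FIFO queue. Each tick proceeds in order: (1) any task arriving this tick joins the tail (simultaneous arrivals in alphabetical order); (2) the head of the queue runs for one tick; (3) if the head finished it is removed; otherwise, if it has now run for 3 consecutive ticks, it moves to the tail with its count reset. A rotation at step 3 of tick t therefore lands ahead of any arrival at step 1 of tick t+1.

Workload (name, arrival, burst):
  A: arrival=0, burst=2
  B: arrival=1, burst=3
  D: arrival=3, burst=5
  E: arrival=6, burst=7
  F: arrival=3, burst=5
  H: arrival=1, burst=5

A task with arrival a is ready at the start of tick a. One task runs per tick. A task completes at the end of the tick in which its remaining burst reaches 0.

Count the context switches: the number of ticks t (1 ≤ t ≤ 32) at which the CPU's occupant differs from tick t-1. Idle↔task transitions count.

t=0: queue=[A] q_used=0 → run A
t=1: queue=[A,B,H] q_used=1 → run A
t=2: queue=[B,H] q_used=0 → run B
t=3: queue=[B,H,D,F] q_used=1 → run B
t=4: queue=[B,H,D,F] q_used=2 → run B
t=5: queue=[H,D,F] q_used=0 → run H
t=6: queue=[H,D,F,E] q_used=1 → run H
t=7: queue=[H,D,F,E] q_used=2 → run H
t=8: queue=[D,F,E,H] q_used=0 → run D
t=9: queue=[D,F,E,H] q_used=1 → run D
t=10: queue=[D,F,E,H] q_used=2 → run D
t=11: queue=[F,E,H,D] q_used=0 → run F
t=12: queue=[F,E,H,D] q_used=1 → run F
t=13: queue=[F,E,H,D] q_used=2 → run F
t=14: queue=[E,H,D,F] q_used=0 → run E
t=15: queue=[E,H,D,F] q_used=1 → run E
t=16: queue=[E,H,D,F] q_used=2 → run E
t=17: queue=[H,D,F,E] q_used=0 → run H
t=18: queue=[H,D,F,E] q_used=1 → run H
t=19: queue=[D,F,E] q_used=0 → run D
t=20: queue=[D,F,E] q_used=1 → run D
t=21: queue=[F,E] q_used=0 → run F
t=22: queue=[F,E] q_used=1 → run F
t=23: queue=[E] q_used=0 → run E
t=24: queue=[E] q_used=1 → run E
t=25: queue=[E] q_used=2 → run E
t=26: queue=[E] q_used=0 → run E
t=27: (idle)
t=28: (idle)
t=29: (idle)
t=30: (idle)
t=31: (idle)
t=32: (idle)

context switches = 10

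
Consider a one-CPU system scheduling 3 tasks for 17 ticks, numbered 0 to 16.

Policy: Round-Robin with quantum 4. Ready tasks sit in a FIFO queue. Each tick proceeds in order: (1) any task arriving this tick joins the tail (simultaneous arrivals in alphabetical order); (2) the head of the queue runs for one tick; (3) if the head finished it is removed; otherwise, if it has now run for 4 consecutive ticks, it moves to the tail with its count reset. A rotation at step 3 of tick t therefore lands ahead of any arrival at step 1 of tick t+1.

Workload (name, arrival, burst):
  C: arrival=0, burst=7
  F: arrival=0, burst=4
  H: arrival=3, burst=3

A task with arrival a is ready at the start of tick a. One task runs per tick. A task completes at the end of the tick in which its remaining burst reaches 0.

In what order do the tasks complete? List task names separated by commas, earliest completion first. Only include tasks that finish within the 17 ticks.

t=0: queue=[C,F] q_used=0 → run C
t=1: queue=[C,F] q_used=1 → run C
t=2: queue=[C,F] q_used=2 → run C
t=3: queue=[C,F,H] q_used=3 → run C
t=4: queue=[F,H,C] q_used=0 → run F
t=5: queue=[F,H,C] q_used=1 → run F
t=6: queue=[F,H,C] q_used=2 → run F
t=7: queue=[F,H,C] q_used=3 → run F
t=8: queue=[H,C] q_used=0 → run H
t=9: queue=[H,C] q_used=1 → run H
t=10: queue=[H,C] q_used=2 → run H
t=11: queue=[C] q_used=0 → run C
t=12: queue=[C] q_used=1 → run C
t=13: queue=[C] q_used=2 → run C
t=14: (idle)
t=15: (idle)
t=16: (idle)

completion order = F, H, C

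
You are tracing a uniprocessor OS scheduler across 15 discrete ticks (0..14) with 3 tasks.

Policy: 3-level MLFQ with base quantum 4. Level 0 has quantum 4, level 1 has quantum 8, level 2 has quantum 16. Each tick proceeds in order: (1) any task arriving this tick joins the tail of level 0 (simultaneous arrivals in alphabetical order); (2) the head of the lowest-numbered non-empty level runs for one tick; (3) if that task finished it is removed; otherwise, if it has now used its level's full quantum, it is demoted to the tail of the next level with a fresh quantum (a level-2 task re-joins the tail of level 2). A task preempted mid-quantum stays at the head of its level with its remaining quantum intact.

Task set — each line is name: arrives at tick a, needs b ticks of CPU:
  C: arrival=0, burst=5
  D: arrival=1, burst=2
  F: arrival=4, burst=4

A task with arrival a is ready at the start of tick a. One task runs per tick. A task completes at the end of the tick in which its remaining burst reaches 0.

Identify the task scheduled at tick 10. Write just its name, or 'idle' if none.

t=0: L0/L1/L2 = C/-/- → run C
t=1: L0/L1/L2 = CD/-/- → run C
t=2: L0/L1/L2 = CD/-/- → run C
t=3: L0/L1/L2 = CD/-/- → run C
t=4: L0/L1/L2 = DF/C/- → run D
t=5: L0/L1/L2 = DF/C/- → run D
t=6: L0/L1/L2 = F/C/- → run F
t=7: L0/L1/L2 = F/C/- → run F
t=8: L0/L1/L2 = F/C/- → run F
t=9: L0/L1/L2 = F/C/- → run F
t=10: L0/L1/L2 = -/C/- → run C
t=11: (idle)
t=12: (idle)
t=13: (idle)
t=14: (idle)

running at tick 10 = C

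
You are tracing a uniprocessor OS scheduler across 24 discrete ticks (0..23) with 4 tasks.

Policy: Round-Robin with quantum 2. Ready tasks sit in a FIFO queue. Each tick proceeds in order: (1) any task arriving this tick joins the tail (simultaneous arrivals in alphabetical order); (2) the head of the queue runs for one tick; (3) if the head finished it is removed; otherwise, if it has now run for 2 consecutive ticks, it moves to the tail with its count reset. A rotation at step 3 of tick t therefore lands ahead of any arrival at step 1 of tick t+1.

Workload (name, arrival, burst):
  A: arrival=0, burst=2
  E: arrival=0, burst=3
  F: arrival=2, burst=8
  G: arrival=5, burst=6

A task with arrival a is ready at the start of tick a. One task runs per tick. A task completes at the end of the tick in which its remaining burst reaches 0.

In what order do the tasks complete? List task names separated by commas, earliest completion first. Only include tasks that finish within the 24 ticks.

t=0: queue=[A,E] q_used=0 → run A
t=1: queue=[A,E] q_used=1 → run A
t=2: queue=[E,F] q_used=0 → run E
t=3: queue=[E,F] q_used=1 → run E
t=4: queue=[F,E] q_used=0 → run F
t=5: queue=[F,E,G] q_used=1 → run F
t=6: queue=[E,G,F] q_used=0 → run E
t=7: queue=[G,F] q_used=0 → run G
t=8: queue=[G,F] q_used=1 → run G
t=9: queue=[F,G] q_used=0 → run F
t=10: queue=[F,G] q_used=1 → run F
t=11: queue=[G,F] q_used=0 → run G
t=12: queue=[G,F] q_used=1 → run G
t=13: queue=[F,G] q_used=0 → run F
t=14: queue=[F,G] q_used=1 → run F
t=15: queue=[G,F] q_used=0 → run G
t=16: queue=[G,F] q_used=1 → run G
t=17: queue=[F] q_used=0 → run F
t=18: queue=[F] q_used=1 → run F
t=19: (idle)
t=20: (idle)
t=21: (idle)
t=22: (idle)
t=23: (idle)

completion order = A, E, G, F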